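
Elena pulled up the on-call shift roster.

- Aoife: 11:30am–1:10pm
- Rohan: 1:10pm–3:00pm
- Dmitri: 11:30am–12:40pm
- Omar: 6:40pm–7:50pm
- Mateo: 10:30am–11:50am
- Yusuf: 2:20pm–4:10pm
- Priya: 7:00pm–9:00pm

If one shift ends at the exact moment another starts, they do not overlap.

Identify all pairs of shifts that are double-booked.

Two intervals overlap when each starts before the other ends.
Sorted by start: Mateo, Aoife, Dmitri, Rohan, Yusuf, Omar, Priya.
Aoife starts before Mateo ends → Mateo and Aoife overlap.
Dmitri starts before Mateo ends → Mateo and Dmitri overlap.
Rohan starts after Mateo ends, so nothing later overlaps Mateo either.
Dmitri starts before Aoife ends → Aoife and Dmitri overlap.
Rohan starts exactly when Aoife ends (back-to-back, no overlap), so nothing later overlaps Aoife either.
Rohan starts after Dmitri ends, so nothing later overlaps Dmitri either.
Yusuf starts before Rohan ends → Rohan and Yusuf overlap.
Omar starts after Rohan ends, so nothing later overlaps Rohan either.
Omar starts after Yusuf ends, so nothing later overlaps Yusuf either.
Priya starts before Omar ends → Omar and Priya overlap.

Aoife & Dmitri, Aoife & Mateo, Dmitri & Mateo, Omar & Priya, Rohan & Yusuf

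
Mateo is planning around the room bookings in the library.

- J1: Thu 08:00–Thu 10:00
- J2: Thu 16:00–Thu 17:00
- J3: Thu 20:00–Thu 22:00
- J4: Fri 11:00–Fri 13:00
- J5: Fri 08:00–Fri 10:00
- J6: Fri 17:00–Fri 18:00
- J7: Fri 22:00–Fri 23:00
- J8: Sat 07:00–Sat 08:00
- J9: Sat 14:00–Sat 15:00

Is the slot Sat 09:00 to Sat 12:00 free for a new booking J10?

Yes — the slot is free

J1: ends Thu 10:00 at or before J10 starts Sat 09:00 → clear.
J2: ends Thu 17:00 at or before J10 starts Sat 09:00 → clear.
J3: ends Thu 22:00 at or before J10 starts Sat 09:00 → clear.
J5: ends Fri 10:00 at or before J10 starts Sat 09:00 → clear.
J4: ends Fri 13:00 at or before J10 starts Sat 09:00 → clear.
J6: ends Fri 18:00 at or before J10 starts Sat 09:00 → clear.
J7: ends Fri 23:00 at or before J10 starts Sat 09:00 → clear.
J8: ends Sat 08:00 at or before J10 starts Sat 09:00 → clear.
J9: starts Sat 14:00 at or after J10 ends Sat 12:00 → clear.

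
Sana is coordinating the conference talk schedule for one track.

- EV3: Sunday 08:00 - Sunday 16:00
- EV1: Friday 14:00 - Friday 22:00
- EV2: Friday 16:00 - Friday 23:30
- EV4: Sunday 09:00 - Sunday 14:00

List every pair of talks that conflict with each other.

Sorted by start: EV1, EV2, EV3, EV4.
EV2 starts before EV1 ends → EV1 and EV2 overlap.
EV3 starts after EV1 ends — done with EV1.
EV3 starts after EV2 ends — done with EV2.
EV4 starts before EV3 ends → EV3 and EV4 overlap.

EV1 & EV2, EV3 & EV4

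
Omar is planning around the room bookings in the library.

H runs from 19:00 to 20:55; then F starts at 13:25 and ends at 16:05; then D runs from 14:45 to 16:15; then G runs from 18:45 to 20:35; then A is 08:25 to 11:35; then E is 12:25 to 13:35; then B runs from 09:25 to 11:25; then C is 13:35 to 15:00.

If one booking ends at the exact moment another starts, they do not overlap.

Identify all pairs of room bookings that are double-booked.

A & B, C & D, C & F, D & F, E & F, G & H

Sorted by start: A, B, E, F, C, D, G, H.
B starts before A ends → A and B overlap.
E starts after A ends, so nothing later overlaps A either.
E starts after B ends, so nothing later overlaps B either.
F starts before E ends → E and F overlap.
C starts exactly when E ends (back-to-back, no overlap), so nothing later overlaps E either.
C starts before F ends → F and C overlap.
D starts before F ends → F and D overlap.
G starts after F ends, so nothing later overlaps F either.
D starts before C ends → C and D overlap.
G starts after C ends, so nothing later overlaps C either.
G starts after D ends, so nothing later overlaps D either.
H starts before G ends → G and H overlap.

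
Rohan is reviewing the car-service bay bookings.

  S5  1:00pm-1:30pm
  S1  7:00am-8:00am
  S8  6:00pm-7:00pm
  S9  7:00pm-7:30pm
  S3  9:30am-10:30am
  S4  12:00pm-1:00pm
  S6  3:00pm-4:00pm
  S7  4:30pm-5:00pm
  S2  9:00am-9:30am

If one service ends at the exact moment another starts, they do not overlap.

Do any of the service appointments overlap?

Sorted by start: S1, S2, S3, S4, S5, S6, S7, S8, S9.
S2 starts after S1 ends; S1 is clear from here.
S3 starts exactly when S2 ends (back-to-back, no overlap); S2 is clear from here.
S4 starts after S3 ends; S3 is clear from here.
S5 starts exactly when S4 ends (back-to-back, no overlap); S4 is clear from here.
S6 starts after S5 ends; S5 is clear from here.
S7 starts after S6 ends; S6 is clear from here.
S8 starts after S7 ends; S7 is clear from here.
S9 starts exactly when S8 ends (back-to-back, no overlap).
Every pair is clear; the schedule has no overlaps.

No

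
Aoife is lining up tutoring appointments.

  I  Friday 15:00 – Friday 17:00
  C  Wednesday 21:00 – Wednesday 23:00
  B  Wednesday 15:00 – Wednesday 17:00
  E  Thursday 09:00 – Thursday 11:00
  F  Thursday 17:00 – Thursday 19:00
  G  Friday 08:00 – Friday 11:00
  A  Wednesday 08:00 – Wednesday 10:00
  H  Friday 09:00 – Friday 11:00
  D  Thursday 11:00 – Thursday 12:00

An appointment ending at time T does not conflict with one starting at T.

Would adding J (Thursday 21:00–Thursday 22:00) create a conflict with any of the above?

No — it doesn't clash with anything

A: ends Wednesday 10:00 at or before J starts Thursday 21:00 → clear.
B: ends Wednesday 17:00 at or before J starts Thursday 21:00 → clear.
C: ends Wednesday 23:00 at or before J starts Thursday 21:00 → clear.
E: ends Thursday 11:00 at or before J starts Thursday 21:00 → clear.
D: ends Thursday 12:00 at or before J starts Thursday 21:00 → clear.
F: ends Thursday 19:00 at or before J starts Thursday 21:00 → clear.
G: starts Friday 08:00 at or after J ends Thursday 22:00 → clear.
H: starts Friday 09:00 at or after J ends Thursday 22:00 → clear.
I: starts Friday 15:00 at or after J ends Thursday 22:00 → clear.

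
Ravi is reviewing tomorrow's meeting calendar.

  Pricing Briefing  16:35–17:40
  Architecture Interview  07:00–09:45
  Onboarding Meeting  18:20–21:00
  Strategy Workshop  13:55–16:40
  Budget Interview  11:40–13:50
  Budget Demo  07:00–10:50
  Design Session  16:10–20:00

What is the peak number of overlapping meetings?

3

Sort all start/end points and keep a running count:
07:00 start Architecture Interview → 1
07:00 start Budget Demo → 2
09:45 end Architecture Interview → 1
10:50 end Budget Demo → 0
11:40 start Budget Interview → 1
13:50 end Budget Interview → 0
13:55 start Strategy Workshop → 1
16:10 start Design Session → 2
16:35 start Pricing Briefing → 3
16:40 end Strategy Workshop → 2
17:40 end Pricing Briefing → 1
18:20 start Onboarding Meeting → 2
20:00 end Design Session → 1
21:00 end Onboarding Meeting → 0
Peak is 3, at 16:35 (Design Session, Pricing Briefing, Strategy Workshop).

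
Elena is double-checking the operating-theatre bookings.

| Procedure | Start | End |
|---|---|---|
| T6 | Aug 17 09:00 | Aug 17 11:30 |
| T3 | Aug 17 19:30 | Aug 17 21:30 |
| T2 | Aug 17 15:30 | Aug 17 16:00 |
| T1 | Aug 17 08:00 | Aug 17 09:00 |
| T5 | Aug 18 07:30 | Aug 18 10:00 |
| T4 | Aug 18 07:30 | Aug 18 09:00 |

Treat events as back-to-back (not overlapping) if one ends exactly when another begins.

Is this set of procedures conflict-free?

Sorted by start: T1, T6, T2, T3, T4, T5.
T6 starts exactly when T1 ends (back-to-back, no overlap) — done with T1.
T2 starts after T6 ends — done with T6.
T3 starts after T2 ends — done with T2.
T4 starts after T3 ends — done with T3.
T5 starts before T4 ends → T4 and T5 overlap.
That's a conflict, so the schedule is not conflict-free.

No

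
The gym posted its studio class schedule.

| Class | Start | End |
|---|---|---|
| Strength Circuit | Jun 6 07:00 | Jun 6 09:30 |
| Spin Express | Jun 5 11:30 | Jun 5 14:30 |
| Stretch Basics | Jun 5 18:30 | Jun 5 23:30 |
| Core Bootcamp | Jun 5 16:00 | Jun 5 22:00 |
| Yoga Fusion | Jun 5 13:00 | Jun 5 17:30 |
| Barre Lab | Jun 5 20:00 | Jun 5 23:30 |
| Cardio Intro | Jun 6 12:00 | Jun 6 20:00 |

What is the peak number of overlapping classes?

3

Sort all start/end points and keep a running count:
Jun 5 11:30 start Spin Express → 1
Jun 5 13:00 start Yoga Fusion → 2
Jun 5 14:30 end Spin Express → 1
Jun 5 16:00 start Core Bootcamp → 2
Jun 5 17:30 end Yoga Fusion → 1
Jun 5 18:30 start Stretch Basics → 2
Jun 5 20:00 start Barre Lab → 3
Jun 5 22:00 end Core Bootcamp → 2
Jun 5 23:30 end Barre Lab → 1
Jun 5 23:30 end Stretch Basics → 0
Jun 6 07:00 start Strength Circuit → 1
Jun 6 09:30 end Strength Circuit → 0
Jun 6 12:00 start Cardio Intro → 1
Jun 6 20:00 end Cardio Intro → 0
Peak is 3, at Jun 5 20:00 (Barre Lab, Core Bootcamp, Stretch Basics).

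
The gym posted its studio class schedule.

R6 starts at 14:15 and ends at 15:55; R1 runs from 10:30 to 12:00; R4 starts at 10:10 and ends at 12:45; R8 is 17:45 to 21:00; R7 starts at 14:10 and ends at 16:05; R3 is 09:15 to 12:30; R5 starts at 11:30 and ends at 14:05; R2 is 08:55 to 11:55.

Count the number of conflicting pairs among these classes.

11

Sorted by start: R2, R3, R4, R1, R5, R7, R6, R8.
R3 starts before R2 ends → R2 and R3 overlap.
R4 starts before R2 ends → R2 and R4 overlap.
R1 starts before R2 ends → R2 and R1 overlap.
R5 starts before R2 ends → R2 and R5 overlap.
R7 starts after R2 ends; R2 is clear from here.
R4 starts before R3 ends → R3 and R4 overlap.
R1 starts before R3 ends → R3 and R1 overlap.
R5 starts before R3 ends → R3 and R5 overlap.
R7 starts after R3 ends; R3 is clear from here.
R1 starts before R4 ends → R4 and R1 overlap.
R5 starts before R4 ends → R4 and R5 overlap.
R7 starts after R4 ends; R4 is clear from here.
R5 starts before R1 ends → R1 and R5 overlap.
R7 starts after R1 ends; R1 is clear from here.
R7 starts after R5 ends; R5 is clear from here.
R6 starts before R7 ends → R7 and R6 overlap.
R8 starts after R7 ends.
R8 starts after R6 ends.
Overlapping pairs: R1 & R2, R1 & R3, R1 & R4, R1 & R5, R2 & R3, R2 & R4, R2 & R5, R3 & R4, R3 & R5, R4 & R5, R6 & R7 — 11 in total.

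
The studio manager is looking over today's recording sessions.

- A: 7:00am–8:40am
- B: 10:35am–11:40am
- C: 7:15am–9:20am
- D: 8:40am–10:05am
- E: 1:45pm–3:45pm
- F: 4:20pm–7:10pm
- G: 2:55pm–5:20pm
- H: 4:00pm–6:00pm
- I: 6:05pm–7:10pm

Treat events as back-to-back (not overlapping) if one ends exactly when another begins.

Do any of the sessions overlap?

Sorted by start: A, C, D, B, E, G, H, F, I.
C starts before A ends → A and C overlap.
That's a conflict, so the schedule is not conflict-free.

Yes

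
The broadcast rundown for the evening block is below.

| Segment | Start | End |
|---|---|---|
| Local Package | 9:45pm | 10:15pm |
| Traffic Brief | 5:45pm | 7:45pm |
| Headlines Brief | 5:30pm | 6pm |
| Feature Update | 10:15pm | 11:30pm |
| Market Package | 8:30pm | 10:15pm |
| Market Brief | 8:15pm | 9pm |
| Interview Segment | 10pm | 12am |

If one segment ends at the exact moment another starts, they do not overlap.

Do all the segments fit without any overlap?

Check each pair: they overlap iff neither finishes before the other starts.
Sorted by start: Headlines Brief, Traffic Brief, Market Brief, Market Package, Local Package, Interview Segment, Feature Update.
Traffic Brief starts before Headlines Brief ends → Headlines Brief and Traffic Brief overlap.
That's a conflict, so the schedule is not conflict-free.

No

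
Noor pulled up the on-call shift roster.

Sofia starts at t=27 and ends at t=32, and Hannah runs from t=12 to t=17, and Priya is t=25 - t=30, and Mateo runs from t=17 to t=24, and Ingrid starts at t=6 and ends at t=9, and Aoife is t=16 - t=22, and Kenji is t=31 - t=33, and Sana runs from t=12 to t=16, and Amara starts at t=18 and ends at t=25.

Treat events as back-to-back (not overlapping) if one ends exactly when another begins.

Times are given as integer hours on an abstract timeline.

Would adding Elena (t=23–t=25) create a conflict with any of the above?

Ingrid: ends t=9 at or before Elena starts t=23 → clear.
Sana: ends t=16 at or before Elena starts t=23 → clear.
Hannah: ends t=17 at or before Elena starts t=23 → clear.
Aoife: ends t=22 at or before Elena starts t=23 → clear.
Mateo: starts t=17 before Elena ends t=25, and ends t=24 after Elena starts t=23 → overlap.
Amara: starts t=18 before Elena ends t=25, and ends t=25 after Elena starts t=23 → overlap.
Priya: starts t=25 at or after Elena ends t=25 → clear.
Sofia: starts t=27 at or after Elena ends t=25 → clear.
Kenji: starts t=31 at or after Elena ends t=25 → clear.
Elena overlaps Mateo, Amara.

Yes — it overlaps Amara, Mateo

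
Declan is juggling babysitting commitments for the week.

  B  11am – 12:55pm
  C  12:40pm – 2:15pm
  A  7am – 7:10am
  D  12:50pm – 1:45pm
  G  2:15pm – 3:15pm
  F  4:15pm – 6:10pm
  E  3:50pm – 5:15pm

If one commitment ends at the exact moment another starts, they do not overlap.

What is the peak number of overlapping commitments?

Walk through starts and ends in time order (an end at T is processed before a start at T):
7am start A → 1
7:10am end A → 0
11am start B → 1
12:40pm start C → 2
12:50pm start D → 3
12:55pm end B → 2
1:45pm end D → 1
2:15pm end C → 0
2:15pm start G → 1
3:15pm end G → 0
3:50pm start E → 1
4:15pm start F → 2
5:15pm end E → 1
6:10pm end F → 0
Peak is 3, at 12:50pm (B, C, D).

3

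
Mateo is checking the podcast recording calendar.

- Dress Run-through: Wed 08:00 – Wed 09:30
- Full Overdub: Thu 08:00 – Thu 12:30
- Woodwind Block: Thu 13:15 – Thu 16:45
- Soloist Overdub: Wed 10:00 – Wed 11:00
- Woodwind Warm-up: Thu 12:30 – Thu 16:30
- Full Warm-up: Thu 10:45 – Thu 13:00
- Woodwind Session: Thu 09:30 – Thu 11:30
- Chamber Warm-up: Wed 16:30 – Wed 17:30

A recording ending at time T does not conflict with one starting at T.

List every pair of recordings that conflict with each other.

Sorted by start: Dress Run-through, Soloist Overdub, Chamber Warm-up, Full Overdub, Woodwind Session, Full Warm-up, Woodwind Warm-up, Woodwind Block.
Soloist Overdub starts after Dress Run-through ends; Dress Run-through is clear from here.
Chamber Warm-up starts after Soloist Overdub ends; Soloist Overdub is clear from here.
Full Overdub starts after Chamber Warm-up ends; Chamber Warm-up is clear from here.
Woodwind Session starts before Full Overdub ends → Full Overdub and Woodwind Session overlap.
Full Warm-up starts before Full Overdub ends → Full Overdub and Full Warm-up overlap.
Woodwind Warm-up starts exactly when Full Overdub ends (back-to-back, no overlap); Full Overdub is clear from here.
Full Warm-up starts before Woodwind Session ends → Woodwind Session and Full Warm-up overlap.
Woodwind Warm-up starts after Woodwind Session ends; Woodwind Session is clear from here.
Woodwind Warm-up starts before Full Warm-up ends → Full Warm-up and Woodwind Warm-up overlap.
Woodwind Block starts after Full Warm-up ends.
Woodwind Block starts before Woodwind Warm-up ends → Woodwind Warm-up and Woodwind Block overlap.

Full Overdub & Full Warm-up, Full Overdub & Woodwind Session, Full Warm-up & Woodwind Session, Full Warm-up & Woodwind Warm-up, Woodwind Block & Woodwind Warm-up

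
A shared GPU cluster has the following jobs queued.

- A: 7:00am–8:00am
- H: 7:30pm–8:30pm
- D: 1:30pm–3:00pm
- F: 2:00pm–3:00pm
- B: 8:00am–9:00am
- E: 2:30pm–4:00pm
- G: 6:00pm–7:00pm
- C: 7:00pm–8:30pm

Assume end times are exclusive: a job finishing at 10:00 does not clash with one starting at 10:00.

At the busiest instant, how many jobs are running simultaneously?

3

Sort all start/end points and keep a running count:
7:00am start A → 1
8:00am end A → 0
8:00am start B → 1
9:00am end B → 0
1:30pm start D → 1
2:00pm start F → 2
2:30pm start E → 3
3:00pm end D → 2
3:00pm end F → 1
4:00pm end E → 0
6:00pm start G → 1
7:00pm end G → 0
7:00pm start C → 1
7:30pm start H → 2
8:30pm end C → 1
8:30pm end H → 0
Peak is 3, at 2:30pm (D, E, F).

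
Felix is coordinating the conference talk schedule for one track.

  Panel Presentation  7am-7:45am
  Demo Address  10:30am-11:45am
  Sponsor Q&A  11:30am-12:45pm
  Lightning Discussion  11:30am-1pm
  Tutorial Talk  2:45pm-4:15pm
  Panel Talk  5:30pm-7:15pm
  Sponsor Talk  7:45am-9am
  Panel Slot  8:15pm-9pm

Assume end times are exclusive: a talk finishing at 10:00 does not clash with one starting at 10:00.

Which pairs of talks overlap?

Two intervals overlap when each starts before the other ends.
Sorted by start: Panel Presentation, Sponsor Talk, Demo Address, Sponsor Q&A, Lightning Discussion, Tutorial Talk, Panel Talk, Panel Slot.
Sponsor Talk starts exactly when Panel Presentation ends (back-to-back, no overlap) — done with Panel Presentation.
Demo Address starts after Sponsor Talk ends — done with Sponsor Talk.
Sponsor Q&A starts before Demo Address ends → Demo Address and Sponsor Q&A overlap.
Lightning Discussion starts before Demo Address ends → Demo Address and Lightning Discussion overlap.
Tutorial Talk starts after Demo Address ends — done with Demo Address.
Lightning Discussion starts before Sponsor Q&A ends → Sponsor Q&A and Lightning Discussion overlap.
Tutorial Talk starts after Sponsor Q&A ends — done with Sponsor Q&A.
Tutorial Talk starts after Lightning Discussion ends — done with Lightning Discussion.
Panel Talk starts after Tutorial Talk ends — done with Tutorial Talk.
Panel Slot starts after Panel Talk ends.

Demo Address & Lightning Discussion, Demo Address & Sponsor Q&A, Lightning Discussion & Sponsor Q&A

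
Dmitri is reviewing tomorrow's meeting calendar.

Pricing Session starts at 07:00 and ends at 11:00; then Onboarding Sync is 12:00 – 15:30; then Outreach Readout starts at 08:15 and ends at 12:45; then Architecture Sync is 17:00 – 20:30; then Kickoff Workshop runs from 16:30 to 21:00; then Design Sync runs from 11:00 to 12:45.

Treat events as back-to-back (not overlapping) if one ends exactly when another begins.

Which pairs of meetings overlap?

Architecture Sync & Kickoff Workshop, Design Sync & Onboarding Sync, Design Sync & Outreach Readout, Onboarding Sync & Outreach Readout, Outreach Readout & Pricing Session

Two intervals overlap when each starts before the other ends.
Sorted by start: Pricing Session, Outreach Readout, Design Sync, Onboarding Sync, Kickoff Workshop, Architecture Sync.
Outreach Readout starts before Pricing Session ends → Pricing Session and Outreach Readout overlap.
Design Sync starts exactly when Pricing Session ends (back-to-back, no overlap), so nothing later overlaps Pricing Session either.
Design Sync starts before Outreach Readout ends → Outreach Readout and Design Sync overlap.
Onboarding Sync starts before Outreach Readout ends → Outreach Readout and Onboarding Sync overlap.
Kickoff Workshop starts after Outreach Readout ends, so nothing later overlaps Outreach Readout either.
Onboarding Sync starts before Design Sync ends → Design Sync and Onboarding Sync overlap.
Kickoff Workshop starts after Design Sync ends, so nothing later overlaps Design Sync either.
Kickoff Workshop starts after Onboarding Sync ends, so nothing later overlaps Onboarding Sync either.
Architecture Sync starts before Kickoff Workshop ends → Kickoff Workshop and Architecture Sync overlap.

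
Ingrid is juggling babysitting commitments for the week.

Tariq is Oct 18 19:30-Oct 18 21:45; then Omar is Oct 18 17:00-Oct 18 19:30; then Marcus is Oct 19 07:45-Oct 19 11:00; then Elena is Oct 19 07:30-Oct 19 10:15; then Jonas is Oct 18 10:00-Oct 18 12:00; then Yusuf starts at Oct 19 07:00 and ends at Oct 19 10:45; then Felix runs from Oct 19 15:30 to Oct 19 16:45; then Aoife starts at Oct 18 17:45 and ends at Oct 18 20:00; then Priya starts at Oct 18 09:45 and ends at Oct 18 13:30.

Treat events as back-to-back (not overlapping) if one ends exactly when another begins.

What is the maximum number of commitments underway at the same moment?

3

Walk through starts and ends in time order (an end at T is processed before a start at T):
Oct 18 09:45 start Priya → 1
Oct 18 10:00 start Jonas → 2
Oct 18 12:00 end Jonas → 1
Oct 18 13:30 end Priya → 0
Oct 18 17:00 start Omar → 1
Oct 18 17:45 start Aoife → 2
Oct 18 19:30 end Omar → 1
Oct 18 19:30 start Tariq → 2
Oct 18 20:00 end Aoife → 1
Oct 18 21:45 end Tariq → 0
Oct 19 07:00 start Yusuf → 1
Oct 19 07:30 start Elena → 2
Oct 19 07:45 start Marcus → 3
Oct 19 10:15 end Elena → 2
Oct 19 10:45 end Yusuf → 1
Oct 19 11:00 end Marcus → 0
Oct 19 15:30 start Felix → 1
Oct 19 16:45 end Felix → 0
Peak is 3, at Oct 19 07:45 (Elena, Marcus, Yusuf).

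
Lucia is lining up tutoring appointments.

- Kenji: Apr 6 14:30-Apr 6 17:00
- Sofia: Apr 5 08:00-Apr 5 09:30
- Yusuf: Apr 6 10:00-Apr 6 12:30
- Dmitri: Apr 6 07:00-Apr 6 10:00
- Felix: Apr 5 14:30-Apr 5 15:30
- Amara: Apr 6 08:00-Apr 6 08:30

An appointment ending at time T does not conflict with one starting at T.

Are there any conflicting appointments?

Yes

Two intervals overlap when each starts before the other ends.
Sorted by start: Sofia, Felix, Dmitri, Amara, Yusuf, Kenji.
Felix starts after Sofia ends; Sofia is clear from here.
Dmitri starts after Felix ends; Felix is clear from here.
Amara starts before Dmitri ends → Dmitri and Amara overlap.
That's a conflict, so the schedule is not conflict-free.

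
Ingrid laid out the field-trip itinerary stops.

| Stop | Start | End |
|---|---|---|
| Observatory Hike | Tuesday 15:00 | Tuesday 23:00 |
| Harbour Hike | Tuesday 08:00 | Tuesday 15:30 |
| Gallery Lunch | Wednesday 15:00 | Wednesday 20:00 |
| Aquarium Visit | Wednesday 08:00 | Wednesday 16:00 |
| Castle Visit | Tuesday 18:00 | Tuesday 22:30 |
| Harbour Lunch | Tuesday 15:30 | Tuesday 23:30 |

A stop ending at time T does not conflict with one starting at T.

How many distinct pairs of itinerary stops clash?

5

Sorted by start: Harbour Hike, Observatory Hike, Harbour Lunch, Castle Visit, Aquarium Visit, Gallery Lunch.
Observatory Hike starts before Harbour Hike ends → Harbour Hike and Observatory Hike overlap.
Harbour Lunch starts exactly when Harbour Hike ends (back-to-back, no overlap) — done with Harbour Hike.
Harbour Lunch starts before Observatory Hike ends → Observatory Hike and Harbour Lunch overlap.
Castle Visit starts before Observatory Hike ends → Observatory Hike and Castle Visit overlap.
Aquarium Visit starts after Observatory Hike ends — done with Observatory Hike.
Castle Visit starts before Harbour Lunch ends → Harbour Lunch and Castle Visit overlap.
Aquarium Visit starts after Harbour Lunch ends — done with Harbour Lunch.
Aquarium Visit starts after Castle Visit ends — done with Castle Visit.
Gallery Lunch starts before Aquarium Visit ends → Aquarium Visit and Gallery Lunch overlap.
Overlapping pairs: Aquarium Visit & Gallery Lunch, Castle Visit & Harbour Lunch, Castle Visit & Observatory Hike, Harbour Hike & Observatory Hike, Harbour Lunch & Observatory Hike — 5 in total.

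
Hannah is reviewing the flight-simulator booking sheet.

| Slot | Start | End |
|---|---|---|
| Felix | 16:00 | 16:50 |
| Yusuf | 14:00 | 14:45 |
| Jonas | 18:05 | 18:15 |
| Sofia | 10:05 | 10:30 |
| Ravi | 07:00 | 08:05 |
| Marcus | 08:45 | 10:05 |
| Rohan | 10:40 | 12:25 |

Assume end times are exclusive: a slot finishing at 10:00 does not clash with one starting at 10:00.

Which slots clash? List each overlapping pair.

none

Sorted by start: Ravi, Marcus, Sofia, Rohan, Yusuf, Felix, Jonas.
Marcus starts after Ravi ends, so nothing later overlaps Ravi either.
Sofia starts exactly when Marcus ends (back-to-back, no overlap), so nothing later overlaps Marcus either.
Rohan starts after Sofia ends, so nothing later overlaps Sofia either.
Yusuf starts after Rohan ends, so nothing later overlaps Rohan either.
Felix starts after Yusuf ends, so nothing later overlaps Yusuf either.
Jonas starts after Felix ends.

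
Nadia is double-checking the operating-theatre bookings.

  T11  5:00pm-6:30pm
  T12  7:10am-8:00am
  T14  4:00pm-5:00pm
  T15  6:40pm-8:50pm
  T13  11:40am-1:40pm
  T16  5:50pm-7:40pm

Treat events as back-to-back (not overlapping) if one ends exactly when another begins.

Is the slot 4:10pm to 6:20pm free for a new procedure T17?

No — it overlaps T11, T14, T16

T12: ends 8:00am at or before T17 starts 4:10pm → clear.
T13: ends 1:40pm at or before T17 starts 4:10pm → clear.
T14: starts 4:00pm before T17 ends 6:20pm, and ends 5:00pm after T17 starts 4:10pm → overlap.
T11: starts 5:00pm before T17 ends 6:20pm, and ends 6:30pm after T17 starts 4:10pm → overlap.
T16: starts 5:50pm before T17 ends 6:20pm, and ends 7:40pm after T17 starts 4:10pm → overlap.
T15: starts 6:40pm at or after T17 ends 6:20pm → clear.
T17 overlaps T11, T14, T16.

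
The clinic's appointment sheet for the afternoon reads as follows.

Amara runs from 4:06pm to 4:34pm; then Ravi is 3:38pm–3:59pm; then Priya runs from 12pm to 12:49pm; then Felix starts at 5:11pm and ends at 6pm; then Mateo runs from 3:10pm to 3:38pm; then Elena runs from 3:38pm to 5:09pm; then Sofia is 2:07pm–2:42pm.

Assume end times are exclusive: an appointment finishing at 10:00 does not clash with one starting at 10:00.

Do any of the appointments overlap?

Check each pair: they overlap iff neither finishes before the other starts.
Sorted by start: Priya, Sofia, Mateo, Elena, Ravi, Amara, Felix.
Sofia starts after Priya ends, so nothing later overlaps Priya either.
Mateo starts after Sofia ends, so nothing later overlaps Sofia either.
Elena starts exactly when Mateo ends (back-to-back, no overlap), so nothing later overlaps Mateo either.
Ravi starts before Elena ends → Elena and Ravi overlap.
That's a conflict, so the schedule is not conflict-free.

Yes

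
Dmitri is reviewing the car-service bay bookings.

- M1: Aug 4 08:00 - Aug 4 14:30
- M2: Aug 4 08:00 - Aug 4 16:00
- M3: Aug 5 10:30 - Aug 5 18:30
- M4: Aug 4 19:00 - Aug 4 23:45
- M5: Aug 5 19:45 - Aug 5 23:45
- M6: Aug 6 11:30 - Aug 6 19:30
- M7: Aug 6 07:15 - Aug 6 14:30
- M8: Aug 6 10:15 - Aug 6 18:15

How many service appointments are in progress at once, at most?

Walk through starts and ends in time order (an end at T is processed before a start at T):
Aug 4 08:00 start M1 → 1
Aug 4 08:00 start M2 → 2
Aug 4 14:30 end M1 → 1
Aug 4 16:00 end M2 → 0
Aug 4 19:00 start M4 → 1
Aug 4 23:45 end M4 → 0
Aug 5 10:30 start M3 → 1
Aug 5 18:30 end M3 → 0
Aug 5 19:45 start M5 → 1
Aug 5 23:45 end M5 → 0
Aug 6 07:15 start M7 → 1
Aug 6 10:15 start M8 → 2
Aug 6 11:30 start M6 → 3
Aug 6 14:30 end M7 → 2
Aug 6 18:15 end M8 → 1
Aug 6 19:30 end M6 → 0
Peak is 3, at Aug 6 11:30 (M6, M7, M8).

3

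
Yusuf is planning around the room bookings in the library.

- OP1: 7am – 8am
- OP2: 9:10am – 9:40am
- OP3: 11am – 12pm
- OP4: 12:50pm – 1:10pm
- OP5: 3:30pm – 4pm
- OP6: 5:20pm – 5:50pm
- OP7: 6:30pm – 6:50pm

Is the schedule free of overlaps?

Sorted by start: OP1, OP2, OP3, OP4, OP5, OP6, OP7.
OP2 starts after OP1 ends, so nothing later overlaps OP1 either.
OP3 starts after OP2 ends, so nothing later overlaps OP2 either.
OP4 starts after OP3 ends, so nothing later overlaps OP3 either.
OP5 starts after OP4 ends, so nothing later overlaps OP4 either.
OP6 starts after OP5 ends, so nothing later overlaps OP5 either.
OP7 starts after OP6 ends.
Every pair is clear; the schedule has no overlaps.

Yes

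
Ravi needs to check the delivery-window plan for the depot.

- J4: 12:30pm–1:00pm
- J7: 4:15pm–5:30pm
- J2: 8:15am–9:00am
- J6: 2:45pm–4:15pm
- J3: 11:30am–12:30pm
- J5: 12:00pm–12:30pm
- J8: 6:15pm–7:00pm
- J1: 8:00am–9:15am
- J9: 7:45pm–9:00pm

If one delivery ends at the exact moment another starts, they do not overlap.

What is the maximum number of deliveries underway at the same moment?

Sweep the timeline, counting +1 at each start and −1 at each end (ends before starts at a tie):
8:00am start J1 → 1
8:15am start J2 → 2
9:00am end J2 → 1
9:15am end J1 → 0
11:30am start J3 → 1
12:00pm start J5 → 2
12:30pm end J3 → 1
12:30pm end J5 → 0
12:30pm start J4 → 1
1:00pm end J4 → 0
2:45pm start J6 → 1
4:15pm end J6 → 0
4:15pm start J7 → 1
5:30pm end J7 → 0
6:15pm start J8 → 1
7:00pm end J8 → 0
7:45pm start J9 → 1
9:00pm end J9 → 0
Peak is 2, at 8:15am (J1, J2).

2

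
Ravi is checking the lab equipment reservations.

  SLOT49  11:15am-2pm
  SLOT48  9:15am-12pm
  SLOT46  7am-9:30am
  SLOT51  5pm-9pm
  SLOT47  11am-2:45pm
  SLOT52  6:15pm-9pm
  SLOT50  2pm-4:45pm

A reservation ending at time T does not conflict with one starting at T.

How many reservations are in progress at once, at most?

Sweep the timeline, counting +1 at each start and −1 at each end (ends before starts at a tie):
7am start SLOT46 → 1
9:15am start SLOT48 → 2
9:30am end SLOT46 → 1
11am start SLOT47 → 2
11:15am start SLOT49 → 3
12pm end SLOT48 → 2
2pm end SLOT49 → 1
2pm start SLOT50 → 2
2:45pm end SLOT47 → 1
4:45pm end SLOT50 → 0
5pm start SLOT51 → 1
6:15pm start SLOT52 → 2
9pm end SLOT51 → 1
9pm end SLOT52 → 0
Peak is 3, at 11:15am (SLOT47, SLOT48, SLOT49).

3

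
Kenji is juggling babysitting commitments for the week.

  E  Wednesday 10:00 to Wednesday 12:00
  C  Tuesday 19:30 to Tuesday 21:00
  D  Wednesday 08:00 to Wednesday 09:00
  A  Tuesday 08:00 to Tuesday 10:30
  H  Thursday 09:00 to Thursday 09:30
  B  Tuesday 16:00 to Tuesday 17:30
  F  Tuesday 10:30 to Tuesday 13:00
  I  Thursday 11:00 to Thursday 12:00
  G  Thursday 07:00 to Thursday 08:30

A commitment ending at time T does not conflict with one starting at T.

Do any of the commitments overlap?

No

Sorted by start: A, F, B, C, D, E, G, H, I.
F starts exactly when A ends (back-to-back, no overlap), so A has no further overlaps.
B starts after F ends, so F has no further overlaps.
C starts after B ends, so B has no further overlaps.
D starts after C ends, so C has no further overlaps.
E starts after D ends, so D has no further overlaps.
G starts after E ends, so E has no further overlaps.
H starts after G ends, so G has no further overlaps.
I starts after H ends.
Every pair is clear; the schedule has no overlaps.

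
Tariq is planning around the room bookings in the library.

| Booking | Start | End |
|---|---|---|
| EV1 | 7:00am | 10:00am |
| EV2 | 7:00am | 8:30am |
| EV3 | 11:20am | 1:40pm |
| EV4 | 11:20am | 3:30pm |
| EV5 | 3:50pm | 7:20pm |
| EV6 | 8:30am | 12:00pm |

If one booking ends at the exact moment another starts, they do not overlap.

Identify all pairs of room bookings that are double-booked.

Sorted by start: EV1, EV2, EV6, EV3, EV4, EV5.
EV2 starts before EV1 ends → EV1 and EV2 overlap.
EV6 starts before EV1 ends → EV1 and EV6 overlap.
EV3 starts after EV1 ends; EV1 is clear from here.
EV6 starts exactly when EV2 ends (back-to-back, no overlap); EV2 is clear from here.
EV3 starts before EV6 ends → EV6 and EV3 overlap.
EV4 starts before EV6 ends → EV6 and EV4 overlap.
EV5 starts after EV6 ends.
EV4 starts before EV3 ends → EV3 and EV4 overlap.
EV5 starts after EV3 ends.
EV5 starts after EV4 ends.

EV1 & EV2, EV1 & EV6, EV3 & EV4, EV3 & EV6, EV4 & EV6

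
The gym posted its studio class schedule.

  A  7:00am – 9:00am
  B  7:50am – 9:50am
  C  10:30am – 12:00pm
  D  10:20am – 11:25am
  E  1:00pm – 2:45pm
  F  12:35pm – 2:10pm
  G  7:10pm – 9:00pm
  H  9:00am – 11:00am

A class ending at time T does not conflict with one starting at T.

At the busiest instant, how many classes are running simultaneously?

Sweep the timeline, counting +1 at each start and −1 at each end (ends before starts at a tie):
7:00am start A → 1
7:50am start B → 2
9:00am end A → 1
9:00am start H → 2
9:50am end B → 1
10:20am start D → 2
10:30am start C → 3
11:00am end H → 2
11:25am end D → 1
12:00pm end C → 0
12:35pm start F → 1
1:00pm start E → 2
2:10pm end F → 1
2:45pm end E → 0
7:10pm start G → 1
9:00pm end G → 0
Peak is 3, at 10:30am (C, D, H).

3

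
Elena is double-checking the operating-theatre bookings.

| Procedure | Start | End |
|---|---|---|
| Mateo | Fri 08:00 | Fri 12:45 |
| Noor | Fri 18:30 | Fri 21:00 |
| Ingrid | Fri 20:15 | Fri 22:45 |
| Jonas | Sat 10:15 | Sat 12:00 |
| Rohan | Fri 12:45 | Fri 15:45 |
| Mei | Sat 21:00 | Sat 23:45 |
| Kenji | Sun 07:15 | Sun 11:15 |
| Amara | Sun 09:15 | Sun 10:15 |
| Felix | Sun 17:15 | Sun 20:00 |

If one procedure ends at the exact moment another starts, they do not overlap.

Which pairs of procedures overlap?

Amara & Kenji, Ingrid & Noor

Check each pair: they overlap iff neither finishes before the other starts.
Sorted by start: Mateo, Rohan, Noor, Ingrid, Jonas, Mei, Kenji, Amara, Felix.
Rohan starts exactly when Mateo ends (back-to-back, no overlap) — done with Mateo.
Noor starts after Rohan ends — done with Rohan.
Ingrid starts before Noor ends → Noor and Ingrid overlap.
Jonas starts after Noor ends — done with Noor.
Jonas starts after Ingrid ends — done with Ingrid.
Mei starts after Jonas ends — done with Jonas.
Kenji starts after Mei ends — done with Mei.
Amara starts before Kenji ends → Kenji and Amara overlap.
Felix starts after Kenji ends.
Felix starts after Amara ends.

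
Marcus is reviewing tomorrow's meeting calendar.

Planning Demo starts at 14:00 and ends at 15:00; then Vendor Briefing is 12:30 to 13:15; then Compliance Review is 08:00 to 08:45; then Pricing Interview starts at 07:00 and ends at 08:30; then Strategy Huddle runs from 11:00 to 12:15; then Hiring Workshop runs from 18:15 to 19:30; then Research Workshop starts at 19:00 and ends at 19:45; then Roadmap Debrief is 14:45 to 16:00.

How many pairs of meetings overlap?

Sorted by start: Pricing Interview, Compliance Review, Strategy Huddle, Vendor Briefing, Planning Demo, Roadmap Debrief, Hiring Workshop, Research Workshop.
Compliance Review starts before Pricing Interview ends → Pricing Interview and Compliance Review overlap.
Strategy Huddle starts after Pricing Interview ends — done with Pricing Interview.
Strategy Huddle starts after Compliance Review ends — done with Compliance Review.
Vendor Briefing starts after Strategy Huddle ends — done with Strategy Huddle.
Planning Demo starts after Vendor Briefing ends — done with Vendor Briefing.
Roadmap Debrief starts before Planning Demo ends → Planning Demo and Roadmap Debrief overlap.
Hiring Workshop starts after Planning Demo ends — done with Planning Demo.
Hiring Workshop starts after Roadmap Debrief ends — done with Roadmap Debrief.
Research Workshop starts before Hiring Workshop ends → Hiring Workshop and Research Workshop overlap.
Overlapping pairs: Compliance Review & Pricing Interview, Hiring Workshop & Research Workshop, Planning Demo & Roadmap Debrief — 3 in total.

3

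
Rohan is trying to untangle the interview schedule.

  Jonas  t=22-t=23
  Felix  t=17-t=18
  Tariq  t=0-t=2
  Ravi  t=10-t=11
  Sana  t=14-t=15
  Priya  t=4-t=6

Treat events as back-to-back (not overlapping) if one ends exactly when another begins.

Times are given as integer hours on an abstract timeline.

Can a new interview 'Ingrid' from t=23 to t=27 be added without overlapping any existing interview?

Tariq: ends t=2 at or before Ingrid starts t=23 → clear.
Priya: ends t=6 at or before Ingrid starts t=23 → clear.
Ravi: ends t=11 at or before Ingrid starts t=23 → clear.
Sana: ends t=15 at or before Ingrid starts t=23 → clear.
Felix: ends t=18 at or before Ingrid starts t=23 → clear.
Jonas: ends t=23 at or before Ingrid starts t=23 → clear.

Yes — the slot is free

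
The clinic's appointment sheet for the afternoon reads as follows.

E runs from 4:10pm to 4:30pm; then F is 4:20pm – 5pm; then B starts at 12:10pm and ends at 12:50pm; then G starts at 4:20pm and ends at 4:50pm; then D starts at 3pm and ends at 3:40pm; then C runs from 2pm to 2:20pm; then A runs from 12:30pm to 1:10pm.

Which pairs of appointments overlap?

Two intervals overlap when each starts before the other ends.
Sorted by start: B, A, C, D, E, F, G.
A starts before B ends → B and A overlap.
C starts after B ends; B is clear from here.
C starts after A ends; A is clear from here.
D starts after C ends; C is clear from here.
E starts after D ends; D is clear from here.
F starts before E ends → E and F overlap.
G starts before E ends → E and G overlap.
G starts before F ends → F and G overlap.

A & B, E & F, E & G, F & G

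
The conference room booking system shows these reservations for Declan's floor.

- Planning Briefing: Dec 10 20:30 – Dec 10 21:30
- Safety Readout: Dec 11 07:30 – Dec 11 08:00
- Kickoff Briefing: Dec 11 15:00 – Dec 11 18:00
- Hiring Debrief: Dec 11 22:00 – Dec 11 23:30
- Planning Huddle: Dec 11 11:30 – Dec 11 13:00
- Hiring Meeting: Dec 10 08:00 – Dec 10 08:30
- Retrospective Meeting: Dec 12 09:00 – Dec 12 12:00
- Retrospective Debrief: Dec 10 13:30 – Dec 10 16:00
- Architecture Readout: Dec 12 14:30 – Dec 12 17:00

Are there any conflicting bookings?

No

Sorted by start: Hiring Meeting, Retrospective Debrief, Planning Briefing, Safety Readout, Planning Huddle, Kickoff Briefing, Hiring Debrief, Retrospective Meeting, Architecture Readout.
Retrospective Debrief starts after Hiring Meeting ends, so Hiring Meeting has no further overlaps.
Planning Briefing starts after Retrospective Debrief ends, so Retrospective Debrief has no further overlaps.
Safety Readout starts after Planning Briefing ends, so Planning Briefing has no further overlaps.
Planning Huddle starts after Safety Readout ends, so Safety Readout has no further overlaps.
Kickoff Briefing starts after Planning Huddle ends, so Planning Huddle has no further overlaps.
Hiring Debrief starts after Kickoff Briefing ends, so Kickoff Briefing has no further overlaps.
Retrospective Meeting starts after Hiring Debrief ends, so Hiring Debrief has no further overlaps.
Architecture Readout starts after Retrospective Meeting ends.
Every pair is clear; the schedule has no overlaps.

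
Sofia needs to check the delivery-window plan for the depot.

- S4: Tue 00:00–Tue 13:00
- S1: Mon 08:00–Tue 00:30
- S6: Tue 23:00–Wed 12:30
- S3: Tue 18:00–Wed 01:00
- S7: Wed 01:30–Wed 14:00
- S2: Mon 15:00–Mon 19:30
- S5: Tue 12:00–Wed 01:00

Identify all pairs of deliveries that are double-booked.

S1 & S2, S1 & S4, S3 & S5, S3 & S6, S4 & S5, S5 & S6, S6 & S7

Sorted by start: S1, S2, S4, S5, S3, S6, S7.
S2 starts before S1 ends → S1 and S2 overlap.
S4 starts before S1 ends → S1 and S4 overlap.
S5 starts after S1 ends — done with S1.
S4 starts after S2 ends — done with S2.
S5 starts before S4 ends → S4 and S5 overlap.
S3 starts after S4 ends — done with S4.
S3 starts before S5 ends → S5 and S3 overlap.
S6 starts before S5 ends → S5 and S6 overlap.
S7 starts after S5 ends.
S6 starts before S3 ends → S3 and S6 overlap.
S7 starts after S3 ends.
S7 starts before S6 ends → S6 and S7 overlap.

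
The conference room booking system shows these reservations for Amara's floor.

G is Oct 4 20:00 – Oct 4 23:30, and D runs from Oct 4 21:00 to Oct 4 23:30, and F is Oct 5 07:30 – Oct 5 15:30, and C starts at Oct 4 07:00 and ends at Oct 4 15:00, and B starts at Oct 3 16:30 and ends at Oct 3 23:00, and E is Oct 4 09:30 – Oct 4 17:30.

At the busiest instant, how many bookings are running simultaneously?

Walk through starts and ends in time order (an end at T is processed before a start at T):
Oct 3 16:30 start B → 1
Oct 3 23:00 end B → 0
Oct 4 07:00 start C → 1
Oct 4 09:30 start E → 2
Oct 4 15:00 end C → 1
Oct 4 17:30 end E → 0
Oct 4 20:00 start G → 1
Oct 4 21:00 start D → 2
Oct 4 23:30 end D → 1
Oct 4 23:30 end G → 0
Oct 5 07:30 start F → 1
Oct 5 15:30 end F → 0
Peak is 2, at Oct 4 09:30 (C, E).

2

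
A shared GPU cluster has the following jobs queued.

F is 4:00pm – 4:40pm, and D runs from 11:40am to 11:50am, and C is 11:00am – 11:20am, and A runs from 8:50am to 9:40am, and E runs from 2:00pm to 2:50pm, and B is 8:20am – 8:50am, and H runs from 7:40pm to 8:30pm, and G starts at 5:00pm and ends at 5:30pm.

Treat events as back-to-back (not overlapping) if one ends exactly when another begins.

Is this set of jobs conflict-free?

Yes

Sorted by start: B, A, C, D, E, F, G, H.
A starts exactly when B ends (back-to-back, no overlap) — done with B.
C starts after A ends — done with A.
D starts after C ends — done with C.
E starts after D ends — done with D.
F starts after E ends — done with E.
G starts after F ends — done with F.
H starts after G ends.
Every pair is clear; the schedule has no overlaps.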